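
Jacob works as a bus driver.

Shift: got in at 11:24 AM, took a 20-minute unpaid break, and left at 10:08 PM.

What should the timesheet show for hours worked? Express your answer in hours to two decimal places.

Shift: 11:24 AM–10:08 PM = 10 h 44 min; less 20 min break → 10 h 24 min

10.40 hours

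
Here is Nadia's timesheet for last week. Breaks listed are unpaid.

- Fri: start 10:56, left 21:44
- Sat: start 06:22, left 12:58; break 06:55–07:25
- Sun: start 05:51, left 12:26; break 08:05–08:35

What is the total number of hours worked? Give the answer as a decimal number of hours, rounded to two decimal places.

22.98 hours

Fri: 10:56–21:44 = 10 h 48 min
Sat: 06:22–12:58 = 6 h 36 min; less 30 min break → 6 h 6 min
Sun: 05:51–12:26 = 6 h 35 min; less 30 min break → 6 h 5 min
Total: 10 h 48 min + 6 h 6 min + 6 h 5 min = 22 h 59 min.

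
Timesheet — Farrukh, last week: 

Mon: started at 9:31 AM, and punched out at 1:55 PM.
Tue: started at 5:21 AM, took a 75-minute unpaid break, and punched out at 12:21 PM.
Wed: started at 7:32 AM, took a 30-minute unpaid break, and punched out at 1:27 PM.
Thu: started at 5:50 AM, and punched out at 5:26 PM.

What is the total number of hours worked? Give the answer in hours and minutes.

27 h 10 min

Mon: 9:31 AM–1:55 PM = 4 h 24 min
Tue: 5:21 AM–12:21 PM = 7 h 0 min; less 75 min break → 5 h 45 min
Wed: 7:32 AM–1:27 PM = 5 h 55 min; less 30 min break → 5 h 25 min
Thu: 5:50 AM–5:26 PM = 11 h 36 min
Total: 4 h 24 min + 5 h 45 min + 5 h 25 min + 11 h 36 min = 27 h 10 min.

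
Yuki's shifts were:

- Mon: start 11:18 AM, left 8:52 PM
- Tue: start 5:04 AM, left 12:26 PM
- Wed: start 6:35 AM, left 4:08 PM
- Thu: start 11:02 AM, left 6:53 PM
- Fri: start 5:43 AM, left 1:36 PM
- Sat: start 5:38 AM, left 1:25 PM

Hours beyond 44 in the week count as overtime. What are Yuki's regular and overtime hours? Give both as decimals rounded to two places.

Mon: 11:18 AM–8:52 PM = 9 h 34 min
Tue: 5:04 AM–12:26 PM = 7 h 22 min
Wed: 6:35 AM–4:08 PM = 9 h 33 min
Thu: 11:02 AM–6:53 PM = 7 h 51 min
Fri: 5:43 AM–1:36 PM = 7 h 53 min
Sat: 5:38 AM–1:25 PM = 7 h 47 min
Total worked: 50 h 0 min = 50.00 h.
Threshold 44 h → overtime 6 h 0 min, regular 44 h 0 min.

Regular 44.00 hours, overtime 6.00 hours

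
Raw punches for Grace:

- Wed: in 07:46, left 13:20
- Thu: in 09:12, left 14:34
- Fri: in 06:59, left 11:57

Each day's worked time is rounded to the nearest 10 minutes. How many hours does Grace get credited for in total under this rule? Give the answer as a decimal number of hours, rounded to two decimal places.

15.83 hours

Wed: 07:46–13:20 = 5 h 34 min → rounds to 5 h 30 min
Thu: 09:12–14:34 = 5 h 22 min → rounds to 5 h 20 min
Fri: 06:59–11:57 = 4 h 58 min → rounds to 5 h 0 min
Total credited: 15 h 50 min.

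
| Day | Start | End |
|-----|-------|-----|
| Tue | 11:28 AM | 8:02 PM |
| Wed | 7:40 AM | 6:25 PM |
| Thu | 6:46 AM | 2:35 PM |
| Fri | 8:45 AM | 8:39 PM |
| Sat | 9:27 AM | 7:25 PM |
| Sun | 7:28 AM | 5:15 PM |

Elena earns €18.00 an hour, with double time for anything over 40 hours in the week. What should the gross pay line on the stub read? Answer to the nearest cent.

Tue: 11:28 AM–8:02 PM = 8 h 34 min
Wed: 7:40 AM–6:25 PM = 10 h 45 min
Thu: 6:46 AM–2:35 PM = 7 h 49 min
Fri: 8:45 AM–8:39 PM = 11 h 54 min
Sat: 9:27 AM–7:25 PM = 9 h 58 min
Sun: 7:28 AM–5:15 PM = 9 h 47 min
Total worked: 58 h 47 min = 3527 min.
Regular 40 h 0 min = 2400 min at €18.00/h; overtime 18 h 47 min = 1127 min at €36.00/h.
Pay = (2400 × €18.00 + 1127 × €36.00) ÷ 60 = €1396.20.

€1396.20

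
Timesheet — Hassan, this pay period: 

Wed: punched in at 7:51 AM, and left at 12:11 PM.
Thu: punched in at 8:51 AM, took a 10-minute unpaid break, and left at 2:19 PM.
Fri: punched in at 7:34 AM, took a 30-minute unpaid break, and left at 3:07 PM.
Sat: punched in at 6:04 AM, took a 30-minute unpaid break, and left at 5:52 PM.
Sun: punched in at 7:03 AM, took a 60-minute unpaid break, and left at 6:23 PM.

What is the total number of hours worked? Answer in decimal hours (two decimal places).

Wed: 7:51 AM–12:11 PM = 4 h 20 min
Thu: 8:51 AM–2:19 PM = 5 h 28 min; less 10 min break → 5 h 18 min
Fri: 7:34 AM–3:07 PM = 7 h 33 min; less 30 min break → 7 h 3 min
Sat: 6:04 AM–5:52 PM = 11 h 48 min; less 30 min break → 11 h 18 min
Sun: 7:03 AM–6:23 PM = 11 h 20 min; less 60 min break → 10 h 20 min
Total: 4 h 20 min + 5 h 18 min + 7 h 3 min + 11 h 18 min + 10 h 20 min = 38 h 19 min.

38.32 hours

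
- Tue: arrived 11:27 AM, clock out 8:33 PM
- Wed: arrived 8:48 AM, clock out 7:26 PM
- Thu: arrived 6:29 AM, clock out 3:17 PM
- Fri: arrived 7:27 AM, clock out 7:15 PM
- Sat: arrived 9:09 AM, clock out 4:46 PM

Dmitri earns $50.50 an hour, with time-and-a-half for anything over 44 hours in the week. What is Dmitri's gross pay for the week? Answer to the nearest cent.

Tue: 11:27 AM–8:33 PM = 9 h 6 min
Wed: 8:48 AM–7:26 PM = 10 h 38 min
Thu: 6:29 AM–3:17 PM = 8 h 48 min
Fri: 7:27 AM–7:15 PM = 11 h 48 min
Sat: 9:09 AM–4:46 PM = 7 h 37 min
Total worked: 47 h 57 min = 2877 min.
Regular 44 h 0 min = 2640 min at $50.50/h; overtime 3 h 57 min = 237 min at $75.75/h.
Pay = (2640 × $50.50 + 237 × $75.75) ÷ 60 = $2521.21.

$2521.21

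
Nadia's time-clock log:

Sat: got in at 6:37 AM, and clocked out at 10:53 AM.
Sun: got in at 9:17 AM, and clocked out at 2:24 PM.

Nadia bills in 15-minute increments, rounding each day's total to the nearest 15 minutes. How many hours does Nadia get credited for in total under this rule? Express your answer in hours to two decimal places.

9.25 hours

Sat: 6:37 AM–10:53 AM = 4 h 16 min → rounds to 4 h 15 min
Sun: 9:17 AM–2:24 PM = 5 h 7 min → rounds to 5 h 0 min
Total credited: 9 h 15 min.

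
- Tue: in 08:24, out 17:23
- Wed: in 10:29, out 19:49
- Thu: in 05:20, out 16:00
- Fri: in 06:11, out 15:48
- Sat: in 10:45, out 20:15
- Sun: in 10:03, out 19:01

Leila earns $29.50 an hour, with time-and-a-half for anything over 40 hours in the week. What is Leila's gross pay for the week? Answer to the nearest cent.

Tue: 08:24–17:23 = 8 h 59 min
Wed: 10:29–19:49 = 9 h 20 min
Thu: 05:20–16:00 = 10 h 40 min
Fri: 06:11–15:48 = 9 h 37 min
Sat: 10:45–20:15 = 9 h 30 min
Sun: 10:03–19:01 = 8 h 58 min
Total worked: 57 h 4 min = 3424 min.
Regular 40 h 0 min = 2400 min at $29.50/h; overtime 17 h 4 min = 1024 min at $44.25/h.
Pay = (2400 × $29.50 + 1024 × $44.25) ÷ 60 = $1935.20.

$1935.20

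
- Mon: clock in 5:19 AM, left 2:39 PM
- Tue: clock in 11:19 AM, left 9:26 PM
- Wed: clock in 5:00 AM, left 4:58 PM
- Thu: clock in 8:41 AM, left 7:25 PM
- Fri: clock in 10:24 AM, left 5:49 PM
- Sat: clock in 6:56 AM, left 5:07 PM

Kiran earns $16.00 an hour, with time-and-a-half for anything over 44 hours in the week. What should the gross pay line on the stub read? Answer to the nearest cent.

Mon: 5:19 AM–2:39 PM = 9 h 20 min
Tue: 11:19 AM–9:26 PM = 10 h 7 min
Wed: 5:00 AM–4:58 PM = 11 h 58 min
Thu: 8:41 AM–7:25 PM = 10 h 44 min
Fri: 10:24 AM–5:49 PM = 7 h 25 min
Sat: 6:56 AM–5:07 PM = 10 h 11 min
Total worked: 59 h 45 min = 3585 min.
Regular 44 h 0 min = 2640 min at $16.00/h; overtime 15 h 45 min = 945 min at $24.00/h.
Pay = (2640 × $16.00 + 945 × $24.00) ÷ 60 = $1082.00.

$1082.00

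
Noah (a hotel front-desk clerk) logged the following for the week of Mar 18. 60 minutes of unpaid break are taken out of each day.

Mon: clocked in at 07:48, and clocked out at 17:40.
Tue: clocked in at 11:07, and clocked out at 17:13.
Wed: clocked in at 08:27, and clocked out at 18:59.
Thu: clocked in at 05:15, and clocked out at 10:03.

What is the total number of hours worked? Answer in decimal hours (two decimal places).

27.30 hours

Mon: 07:48–17:40 = 9 h 52 min; less 60 min break → 8 h 52 min
Tue: 11:07–17:13 = 6 h 6 min; less 60 min break → 5 h 6 min
Wed: 08:27–18:59 = 10 h 32 min; less 60 min break → 9 h 32 min
Thu: 05:15–10:03 = 4 h 48 min; less 60 min break → 3 h 48 min
Total: 8 h 52 min + 5 h 6 min + 9 h 32 min + 3 h 48 min = 27 h 18 min.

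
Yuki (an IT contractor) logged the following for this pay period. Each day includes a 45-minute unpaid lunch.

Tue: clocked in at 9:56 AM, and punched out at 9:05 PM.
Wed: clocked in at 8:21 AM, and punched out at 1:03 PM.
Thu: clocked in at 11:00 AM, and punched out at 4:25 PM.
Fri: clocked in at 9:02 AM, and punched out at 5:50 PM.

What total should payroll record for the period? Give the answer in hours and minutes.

27 h 4 min

Tue: 9:56 AM–9:05 PM = 11 h 9 min; less 45 min break → 10 h 24 min
Wed: 8:21 AM–1:03 PM = 4 h 42 min; less 45 min break → 3 h 57 min
Thu: 11:00 AM–4:25 PM = 5 h 25 min; less 45 min break → 4 h 40 min
Fri: 9:02 AM–5:50 PM = 8 h 48 min; less 45 min break → 8 h 3 min
Total: 10 h 24 min + 3 h 57 min + 4 h 40 min + 8 h 3 min = 27 h 4 min.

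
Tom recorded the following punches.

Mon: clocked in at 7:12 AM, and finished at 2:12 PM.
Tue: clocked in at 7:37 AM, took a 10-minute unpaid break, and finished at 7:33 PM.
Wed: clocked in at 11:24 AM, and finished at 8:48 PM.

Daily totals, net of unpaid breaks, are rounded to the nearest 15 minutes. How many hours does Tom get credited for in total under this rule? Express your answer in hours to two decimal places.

Mon: 7:12 AM–2:12 PM = 7 h 0 min → rounds to 7 h 0 min
Tue: 7:37 AM–7:33 PM = 11 h 56 min − 10 min = 11 h 46 min → rounds to 11 h 45 min
Wed: 11:24 AM–8:48 PM = 9 h 24 min → rounds to 9 h 30 min
Total credited: 28 h 15 min.

28.25 hours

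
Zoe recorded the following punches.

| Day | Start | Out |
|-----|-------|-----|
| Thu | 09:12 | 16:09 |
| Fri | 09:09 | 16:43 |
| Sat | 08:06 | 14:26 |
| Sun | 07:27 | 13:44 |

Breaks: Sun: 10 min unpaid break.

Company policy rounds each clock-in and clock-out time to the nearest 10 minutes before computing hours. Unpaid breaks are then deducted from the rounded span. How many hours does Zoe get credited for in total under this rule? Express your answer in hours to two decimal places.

Thu: in 09:12→09:10, out 16:09→16:10; 7 h 0 min
Fri: in 09:09→09:10, out 16:43→16:40; 7 h 30 min
Sat: in 08:06→08:10, out 14:26→14:30; 6 h 20 min
Sun: in 07:27→07:30, out 13:44→13:40; 6 h 10 min − 10 min = 6 h 0 min
Total credited: 26 h 50 min.

26.83 hours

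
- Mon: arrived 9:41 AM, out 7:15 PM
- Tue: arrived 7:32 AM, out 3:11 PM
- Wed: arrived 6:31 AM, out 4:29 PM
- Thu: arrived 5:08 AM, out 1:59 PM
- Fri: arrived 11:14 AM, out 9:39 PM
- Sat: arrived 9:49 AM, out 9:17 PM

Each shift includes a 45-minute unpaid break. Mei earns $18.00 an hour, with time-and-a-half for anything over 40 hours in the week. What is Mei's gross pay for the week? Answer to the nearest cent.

$1082.25

Mon: 9:41 AM–7:15 PM = 9 h 34 min; less 45 min break → 8 h 49 min
Tue: 7:32 AM–3:11 PM = 7 h 39 min; less 45 min break → 6 h 54 min
Wed: 6:31 AM–4:29 PM = 9 h 58 min; less 45 min break → 9 h 13 min
Thu: 5:08 AM–1:59 PM = 8 h 51 min; less 45 min break → 8 h 6 min
Fri: 11:14 AM–9:39 PM = 10 h 25 min; less 45 min break → 9 h 40 min
Sat: 9:49 AM–9:17 PM = 11 h 28 min; less 45 min break → 10 h 43 min
Total worked: 53 h 25 min = 3205 min.
Regular 40 h 0 min = 2400 min at $18.00/h; overtime 13 h 25 min = 805 min at $27.00/h.
Pay = (2400 × $18.00 + 805 × $27.00) ÷ 60 = $1082.25.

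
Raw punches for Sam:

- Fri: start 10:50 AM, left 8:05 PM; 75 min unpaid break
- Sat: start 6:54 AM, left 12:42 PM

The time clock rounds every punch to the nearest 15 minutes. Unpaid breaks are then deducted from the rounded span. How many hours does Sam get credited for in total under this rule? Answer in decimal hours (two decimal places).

13.75 hours

Fri: in 10:50 AM→10:45 AM, out 8:05 PM→8:00 PM; 9 h 15 min − 75 min = 8 h 0 min
Sat: in 6:54 AM→7:00 AM, out 12:42 PM→12:45 PM; 5 h 45 min
Total credited: 13 h 45 min.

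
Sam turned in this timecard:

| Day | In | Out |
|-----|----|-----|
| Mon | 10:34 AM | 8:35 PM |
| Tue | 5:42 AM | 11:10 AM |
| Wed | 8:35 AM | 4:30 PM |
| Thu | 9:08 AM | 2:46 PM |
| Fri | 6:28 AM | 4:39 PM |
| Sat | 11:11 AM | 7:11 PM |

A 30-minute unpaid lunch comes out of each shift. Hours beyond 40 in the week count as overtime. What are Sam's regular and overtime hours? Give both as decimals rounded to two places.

Regular 40.00 hours, overtime 4.22 hours

Mon: 10:34 AM–8:35 PM = 10 h 1 min; less 30 min break → 9 h 31 min
Tue: 5:42 AM–11:10 AM = 5 h 28 min; less 30 min break → 4 h 58 min
Wed: 8:35 AM–4:30 PM = 7 h 55 min; less 30 min break → 7 h 25 min
Thu: 9:08 AM–2:46 PM = 5 h 38 min; less 30 min break → 5 h 8 min
Fri: 6:28 AM–4:39 PM = 10 h 11 min; less 30 min break → 9 h 41 min
Sat: 11:11 AM–7:11 PM = 8 h 0 min; less 30 min break → 7 h 30 min
Total worked: 44 h 13 min = 44.22 h.
Threshold 40 h → overtime 4 h 13 min, regular 40 h 0 min.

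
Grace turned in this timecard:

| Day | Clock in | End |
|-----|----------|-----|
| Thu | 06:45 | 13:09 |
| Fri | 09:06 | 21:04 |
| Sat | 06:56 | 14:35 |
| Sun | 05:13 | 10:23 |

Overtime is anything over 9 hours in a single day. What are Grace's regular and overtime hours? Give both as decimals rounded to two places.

Regular 28.22 hours, overtime 2.97 hours

Thu: 06:45–13:09 = 6 h 24 min
Fri: 09:06–21:04 = 11 h 58 min
Sat: 06:56–14:35 = 7 h 39 min
Sun: 05:13–10:23 = 5 h 10 min
Thu reg 6 h 24 min / OT 0 h 0 min; Fri reg 9 h 0 min / OT 2 h 58 min; Sat reg 7 h 39 min / OT 0 h 0 min; Sun reg 5 h 10 min / OT 0 h 0 min.
Totals: regular 28 h 13 min, overtime 2 h 58 min.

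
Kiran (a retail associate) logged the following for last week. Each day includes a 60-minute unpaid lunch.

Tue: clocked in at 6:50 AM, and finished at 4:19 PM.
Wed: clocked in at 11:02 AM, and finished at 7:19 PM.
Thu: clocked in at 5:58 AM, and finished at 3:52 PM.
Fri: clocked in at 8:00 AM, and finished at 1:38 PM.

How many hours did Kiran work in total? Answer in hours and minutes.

29 h 18 min

Tue: 6:50 AM–4:19 PM = 9 h 29 min; less 60 min break → 8 h 29 min
Wed: 11:02 AM–7:19 PM = 8 h 17 min; less 60 min break → 7 h 17 min
Thu: 5:58 AM–3:52 PM = 9 h 54 min; less 60 min break → 8 h 54 min
Fri: 8:00 AM–1:38 PM = 5 h 38 min; less 60 min break → 4 h 38 min
Total: 8 h 29 min + 7 h 17 min + 8 h 54 min + 4 h 38 min = 29 h 18 min.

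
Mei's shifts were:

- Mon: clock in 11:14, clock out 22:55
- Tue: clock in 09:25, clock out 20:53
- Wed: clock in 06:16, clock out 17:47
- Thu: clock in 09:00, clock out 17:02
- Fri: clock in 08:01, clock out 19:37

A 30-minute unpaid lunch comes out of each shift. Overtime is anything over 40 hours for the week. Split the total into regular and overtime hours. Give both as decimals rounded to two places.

Regular 40.00 hours, overtime 11.80 hours

Mon: 11:14–22:55 = 11 h 41 min; less 30 min break → 11 h 11 min
Tue: 09:25–20:53 = 11 h 28 min; less 30 min break → 10 h 58 min
Wed: 06:16–17:47 = 11 h 31 min; less 30 min break → 11 h 1 min
Thu: 09:00–17:02 = 8 h 2 min; less 30 min break → 7 h 32 min
Fri: 08:01–19:37 = 11 h 36 min; less 30 min break → 11 h 6 min
Total worked: 51 h 48 min = 51.80 h.
Threshold 40 h → overtime 11 h 48 min, regular 40 h 0 min.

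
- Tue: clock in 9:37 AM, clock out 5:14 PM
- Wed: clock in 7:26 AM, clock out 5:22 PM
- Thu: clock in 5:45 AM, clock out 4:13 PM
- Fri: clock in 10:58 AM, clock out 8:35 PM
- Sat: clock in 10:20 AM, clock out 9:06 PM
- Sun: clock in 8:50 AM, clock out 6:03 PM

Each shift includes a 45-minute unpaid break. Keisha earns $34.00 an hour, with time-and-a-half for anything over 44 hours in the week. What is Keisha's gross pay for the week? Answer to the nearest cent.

Tue: 9:37 AM–5:14 PM = 7 h 37 min; less 45 min break → 6 h 52 min
Wed: 7:26 AM–5:22 PM = 9 h 56 min; less 45 min break → 9 h 11 min
Thu: 5:45 AM–4:13 PM = 10 h 28 min; less 45 min break → 9 h 43 min
Fri: 10:58 AM–8:35 PM = 9 h 37 min; less 45 min break → 8 h 52 min
Sat: 10:20 AM–9:06 PM = 10 h 46 min; less 45 min break → 10 h 1 min
Sun: 8:50 AM–6:03 PM = 9 h 13 min; less 45 min break → 8 h 28 min
Total worked: 53 h 7 min = 3187 min.
Regular 44 h 0 min = 2640 min at $34.00/h; overtime 9 h 7 min = 547 min at $51.00/h.
Pay = (2640 × $34.00 + 547 × $51.00) ÷ 60 = $1960.95.

$1960.95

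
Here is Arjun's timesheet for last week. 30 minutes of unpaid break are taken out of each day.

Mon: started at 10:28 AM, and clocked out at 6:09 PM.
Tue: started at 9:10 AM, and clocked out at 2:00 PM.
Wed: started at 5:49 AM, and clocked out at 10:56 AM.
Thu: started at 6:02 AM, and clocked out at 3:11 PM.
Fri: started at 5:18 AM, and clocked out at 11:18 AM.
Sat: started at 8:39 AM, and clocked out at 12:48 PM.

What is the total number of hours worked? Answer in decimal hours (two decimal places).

33.93 hours

Mon: 10:28 AM–6:09 PM = 7 h 41 min; less 30 min break → 7 h 11 min
Tue: 9:10 AM–2:00 PM = 4 h 50 min; less 30 min break → 4 h 20 min
Wed: 5:49 AM–10:56 AM = 5 h 7 min; less 30 min break → 4 h 37 min
Thu: 6:02 AM–3:11 PM = 9 h 9 min; less 30 min break → 8 h 39 min
Fri: 5:18 AM–11:18 AM = 6 h 0 min; less 30 min break → 5 h 30 min
Sat: 8:39 AM–12:48 PM = 4 h 9 min; less 30 min break → 3 h 39 min
Total: 7 h 11 min + 4 h 20 min + 4 h 37 min + 8 h 39 min + 5 h 30 min + 3 h 39 min = 33 h 56 min.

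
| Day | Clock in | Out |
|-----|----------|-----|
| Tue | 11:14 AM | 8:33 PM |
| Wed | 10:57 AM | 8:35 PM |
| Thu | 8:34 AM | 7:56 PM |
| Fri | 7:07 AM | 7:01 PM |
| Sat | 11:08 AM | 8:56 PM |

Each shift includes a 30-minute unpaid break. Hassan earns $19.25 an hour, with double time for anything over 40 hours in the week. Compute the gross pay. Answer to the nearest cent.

Tue: 11:14 AM–8:33 PM = 9 h 19 min; less 30 min break → 8 h 49 min
Wed: 10:57 AM–8:35 PM = 9 h 38 min; less 30 min break → 9 h 8 min
Thu: 8:34 AM–7:56 PM = 11 h 22 min; less 30 min break → 10 h 52 min
Fri: 7:07 AM–7:01 PM = 11 h 54 min; less 30 min break → 11 h 24 min
Sat: 11:08 AM–8:56 PM = 9 h 48 min; less 30 min break → 9 h 18 min
Total worked: 49 h 31 min = 2971 min.
Regular 40 h 0 min = 2400 min at $19.25/h; overtime 9 h 31 min = 571 min at $38.50/h.
Pay = (2400 × $19.25 + 571 × $38.50) ÷ 60 = $1136.39.

$1136.39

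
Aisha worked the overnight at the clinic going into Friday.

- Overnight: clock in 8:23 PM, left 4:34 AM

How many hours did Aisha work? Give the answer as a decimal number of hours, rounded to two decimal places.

Overnight: 8:23 PM → midnight = 3 h 37 min; midnight → 4:34 AM = 4 h 34 min; span 8 h 11 min

8.18 hours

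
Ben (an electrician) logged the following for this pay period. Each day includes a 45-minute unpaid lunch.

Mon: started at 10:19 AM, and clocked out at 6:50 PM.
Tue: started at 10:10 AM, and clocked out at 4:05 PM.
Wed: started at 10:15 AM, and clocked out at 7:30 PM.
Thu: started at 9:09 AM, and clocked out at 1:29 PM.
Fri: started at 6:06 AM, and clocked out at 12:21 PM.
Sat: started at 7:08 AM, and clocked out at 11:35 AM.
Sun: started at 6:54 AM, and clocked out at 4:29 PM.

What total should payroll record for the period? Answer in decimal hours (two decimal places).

Mon: 10:19 AM–6:50 PM = 8 h 31 min; less 45 min break → 7 h 46 min
Tue: 10:10 AM–4:05 PM = 5 h 55 min; less 45 min break → 5 h 10 min
Wed: 10:15 AM–7:30 PM = 9 h 15 min; less 45 min break → 8 h 30 min
Thu: 9:09 AM–1:29 PM = 4 h 20 min; less 45 min break → 3 h 35 min
Fri: 6:06 AM–12:21 PM = 6 h 15 min; less 45 min break → 5 h 30 min
Sat: 7:08 AM–11:35 AM = 4 h 27 min; less 45 min break → 3 h 42 min
Sun: 6:54 AM–4:29 PM = 9 h 35 min; less 45 min break → 8 h 50 min
Total: 7 h 46 min + 5 h 10 min + 8 h 30 min + 3 h 35 min + 5 h 30 min + 3 h 42 min + 8 h 50 min = 43 h 3 min.

43.05 hours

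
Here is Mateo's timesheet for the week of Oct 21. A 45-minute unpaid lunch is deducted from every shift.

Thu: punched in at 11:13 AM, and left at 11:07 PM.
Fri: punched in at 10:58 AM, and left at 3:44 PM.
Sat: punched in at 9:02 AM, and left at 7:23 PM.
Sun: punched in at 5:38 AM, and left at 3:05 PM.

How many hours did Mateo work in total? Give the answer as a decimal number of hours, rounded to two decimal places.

33.47 hours

Thu: 11:13 AM–11:07 PM = 11 h 54 min; less 45 min break → 11 h 9 min
Fri: 10:58 AM–3:44 PM = 4 h 46 min; less 45 min break → 4 h 1 min
Sat: 9:02 AM–7:23 PM = 10 h 21 min; less 45 min break → 9 h 36 min
Sun: 5:38 AM–3:05 PM = 9 h 27 min; less 45 min break → 8 h 42 min
Total: 11 h 9 min + 4 h 1 min + 9 h 36 min + 8 h 42 min = 33 h 28 min.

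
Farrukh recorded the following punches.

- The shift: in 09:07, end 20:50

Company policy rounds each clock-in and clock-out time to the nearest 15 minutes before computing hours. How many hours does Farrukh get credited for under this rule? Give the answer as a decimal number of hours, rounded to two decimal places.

The shift: in 09:07→09:00, out 20:50→20:45; 11 h 45 min

11.75 hours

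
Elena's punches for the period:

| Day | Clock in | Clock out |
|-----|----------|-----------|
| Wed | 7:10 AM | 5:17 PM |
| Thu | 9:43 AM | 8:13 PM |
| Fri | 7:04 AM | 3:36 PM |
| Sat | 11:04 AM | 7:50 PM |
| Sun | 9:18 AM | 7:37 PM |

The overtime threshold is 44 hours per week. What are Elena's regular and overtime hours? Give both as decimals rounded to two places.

Regular 44.00 hours, overtime 4.23 hours

Wed: 7:10 AM–5:17 PM = 10 h 7 min
Thu: 9:43 AM–8:13 PM = 10 h 30 min
Fri: 7:04 AM–3:36 PM = 8 h 32 min
Sat: 11:04 AM–7:50 PM = 8 h 46 min
Sun: 9:18 AM–7:37 PM = 10 h 19 min
Total worked: 48 h 14 min = 48.23 h.
Threshold 44 h → overtime 4 h 14 min, regular 44 h 0 min.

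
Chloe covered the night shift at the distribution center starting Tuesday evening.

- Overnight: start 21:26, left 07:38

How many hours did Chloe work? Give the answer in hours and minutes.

Overnight: 21:26 → midnight = 2 h 34 min; midnight → 07:38 = 7 h 38 min; span 10 h 12 min

10 h 12 min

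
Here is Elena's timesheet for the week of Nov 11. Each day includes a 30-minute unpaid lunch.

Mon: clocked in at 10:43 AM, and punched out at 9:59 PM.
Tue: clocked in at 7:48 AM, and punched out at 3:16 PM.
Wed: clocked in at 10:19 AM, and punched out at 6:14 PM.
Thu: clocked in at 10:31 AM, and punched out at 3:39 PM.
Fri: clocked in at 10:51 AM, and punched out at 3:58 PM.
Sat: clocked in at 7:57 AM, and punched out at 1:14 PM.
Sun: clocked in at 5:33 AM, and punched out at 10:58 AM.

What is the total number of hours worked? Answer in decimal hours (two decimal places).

Mon: 10:43 AM–9:59 PM = 11 h 16 min; less 30 min break → 10 h 46 min
Tue: 7:48 AM–3:16 PM = 7 h 28 min; less 30 min break → 6 h 58 min
Wed: 10:19 AM–6:14 PM = 7 h 55 min; less 30 min break → 7 h 25 min
Thu: 10:31 AM–3:39 PM = 5 h 8 min; less 30 min break → 4 h 38 min
Fri: 10:51 AM–3:58 PM = 5 h 7 min; less 30 min break → 4 h 37 min
Sat: 7:57 AM–1:14 PM = 5 h 17 min; less 30 min break → 4 h 47 min
Sun: 5:33 AM–10:58 AM = 5 h 25 min; less 30 min break → 4 h 55 min
Total: 10 h 46 min + 6 h 58 min + 7 h 25 min + 4 h 38 min + 4 h 37 min + 4 h 47 min + 4 h 55 min = 44 h 6 min.

44.10 hours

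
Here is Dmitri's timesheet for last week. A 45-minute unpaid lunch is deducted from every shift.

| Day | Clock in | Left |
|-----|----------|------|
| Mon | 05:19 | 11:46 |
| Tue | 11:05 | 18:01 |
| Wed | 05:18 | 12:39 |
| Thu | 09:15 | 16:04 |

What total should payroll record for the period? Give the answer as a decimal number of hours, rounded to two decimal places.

24.55 hours

Mon: 05:19–11:46 = 6 h 27 min; less 45 min break → 5 h 42 min
Tue: 11:05–18:01 = 6 h 56 min; less 45 min break → 6 h 11 min
Wed: 05:18–12:39 = 7 h 21 min; less 45 min break → 6 h 36 min
Thu: 09:15–16:04 = 6 h 49 min; less 45 min break → 6 h 4 min
Total: 5 h 42 min + 6 h 11 min + 6 h 36 min + 6 h 4 min = 24 h 33 min.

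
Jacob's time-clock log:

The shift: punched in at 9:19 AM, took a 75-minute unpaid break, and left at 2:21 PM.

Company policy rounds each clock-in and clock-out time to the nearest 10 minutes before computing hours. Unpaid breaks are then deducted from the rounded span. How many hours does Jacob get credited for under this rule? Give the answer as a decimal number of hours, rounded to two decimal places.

The shift: in 9:19 AM→9:20 AM, out 2:21 PM→2:20 PM; 5 h 0 min − 75 min = 3 h 45 min

3.75 hours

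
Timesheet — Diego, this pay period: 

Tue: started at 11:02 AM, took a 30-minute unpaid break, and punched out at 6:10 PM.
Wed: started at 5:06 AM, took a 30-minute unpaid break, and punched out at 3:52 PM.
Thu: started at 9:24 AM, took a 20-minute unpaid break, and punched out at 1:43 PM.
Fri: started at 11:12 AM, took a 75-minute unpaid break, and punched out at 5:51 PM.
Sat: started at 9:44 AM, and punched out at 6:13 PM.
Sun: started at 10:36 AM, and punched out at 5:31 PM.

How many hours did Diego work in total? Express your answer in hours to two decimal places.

Tue: 11:02 AM–6:10 PM = 7 h 8 min; less 30 min break → 6 h 38 min
Wed: 5:06 AM–3:52 PM = 10 h 46 min; less 30 min break → 10 h 16 min
Thu: 9:24 AM–1:43 PM = 4 h 19 min; less 20 min break → 3 h 59 min
Fri: 11:12 AM–5:51 PM = 6 h 39 min; less 75 min break → 5 h 24 min
Sat: 9:44 AM–6:13 PM = 8 h 29 min
Sun: 10:36 AM–5:31 PM = 6 h 55 min
Total: 6 h 38 min + 10 h 16 min + 3 h 59 min + 5 h 24 min + 8 h 29 min + 6 h 55 min = 41 h 41 min.

41.68 hours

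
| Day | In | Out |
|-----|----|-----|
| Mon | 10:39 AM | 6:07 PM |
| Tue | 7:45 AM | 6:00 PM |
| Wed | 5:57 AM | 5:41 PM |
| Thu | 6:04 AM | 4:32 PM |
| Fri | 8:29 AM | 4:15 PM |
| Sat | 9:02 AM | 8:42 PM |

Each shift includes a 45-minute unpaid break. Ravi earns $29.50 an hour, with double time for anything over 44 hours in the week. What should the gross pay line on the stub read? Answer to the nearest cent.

$1938.15

Mon: 10:39 AM–6:07 PM = 7 h 28 min; less 45 min break → 6 h 43 min
Tue: 7:45 AM–6:00 PM = 10 h 15 min; less 45 min break → 9 h 30 min
Wed: 5:57 AM–5:41 PM = 11 h 44 min; less 45 min break → 10 h 59 min
Thu: 6:04 AM–4:32 PM = 10 h 28 min; less 45 min break → 9 h 43 min
Fri: 8:29 AM–4:15 PM = 7 h 46 min; less 45 min break → 7 h 1 min
Sat: 9:02 AM–8:42 PM = 11 h 40 min; less 45 min break → 10 h 55 min
Total worked: 54 h 51 min = 3291 min.
Regular 44 h 0 min = 2640 min at $29.50/h; overtime 10 h 51 min = 651 min at $59.00/h.
Pay = (2640 × $29.50 + 651 × $59.00) ÷ 60 = $1938.15.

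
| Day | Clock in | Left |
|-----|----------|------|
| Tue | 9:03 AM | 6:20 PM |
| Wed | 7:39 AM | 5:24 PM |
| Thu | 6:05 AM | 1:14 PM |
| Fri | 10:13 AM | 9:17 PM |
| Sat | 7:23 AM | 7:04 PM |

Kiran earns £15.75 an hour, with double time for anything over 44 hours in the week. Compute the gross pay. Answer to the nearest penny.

£848.40

Tue: 9:03 AM–6:20 PM = 9 h 17 min
Wed: 7:39 AM–5:24 PM = 9 h 45 min
Thu: 6:05 AM–1:14 PM = 7 h 9 min
Fri: 10:13 AM–9:17 PM = 11 h 4 min
Sat: 7:23 AM–7:04 PM = 11 h 41 min
Total worked: 48 h 56 min = 2936 min.
Regular 44 h 0 min = 2640 min at £15.75/h; overtime 4 h 56 min = 296 min at £31.50/h.
Pay = (2640 × £15.75 + 296 × £31.50) ÷ 60 = £848.40.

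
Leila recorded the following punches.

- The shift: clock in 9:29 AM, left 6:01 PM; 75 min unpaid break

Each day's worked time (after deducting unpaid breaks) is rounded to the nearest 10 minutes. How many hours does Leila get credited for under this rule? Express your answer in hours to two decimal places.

7.33 hours

The shift: 9:29 AM–6:01 PM = 8 h 32 min − 75 min = 7 h 17 min → rounds to 7 h 20 min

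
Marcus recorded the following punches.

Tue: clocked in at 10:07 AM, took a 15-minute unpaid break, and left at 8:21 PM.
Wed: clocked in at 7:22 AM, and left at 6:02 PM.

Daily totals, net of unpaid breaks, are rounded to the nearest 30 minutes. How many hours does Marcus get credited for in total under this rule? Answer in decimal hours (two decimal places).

Tue: 10:07 AM–8:21 PM = 10 h 14 min − 15 min = 9 h 59 min → rounds to 10 h 0 min
Wed: 7:22 AM–6:02 PM = 10 h 40 min → rounds to 10 h 30 min
Total credited: 20 h 30 min.

20.50 hours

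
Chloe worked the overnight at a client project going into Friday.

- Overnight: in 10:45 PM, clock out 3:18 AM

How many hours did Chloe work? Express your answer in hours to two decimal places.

Overnight: 10:45 PM → midnight = 1 h 15 min; midnight → 3:18 AM = 3 h 18 min; span 4 h 33 min

4.55 hours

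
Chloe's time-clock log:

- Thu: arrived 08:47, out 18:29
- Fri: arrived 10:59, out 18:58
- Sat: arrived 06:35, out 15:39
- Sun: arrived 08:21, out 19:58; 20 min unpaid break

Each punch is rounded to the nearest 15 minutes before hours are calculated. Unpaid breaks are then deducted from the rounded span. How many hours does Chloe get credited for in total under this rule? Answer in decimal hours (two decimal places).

Thu: in 08:47→08:45, out 18:29→18:30; 9 h 45 min
Fri: in 10:59→11:00, out 18:58→19:00; 8 h 0 min
Sat: in 06:35→06:30, out 15:39→15:45; 9 h 15 min
Sun: in 08:21→08:15, out 19:58→20:00; 11 h 45 min − 20 min = 11 h 25 min
Total credited: 38 h 25 min.

38.42 hours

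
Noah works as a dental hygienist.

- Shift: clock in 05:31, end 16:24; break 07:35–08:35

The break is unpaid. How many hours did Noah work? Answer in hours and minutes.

9 h 53 min

Shift: 05:31–16:24 = 10 h 53 min; less 60 min break → 9 h 53 min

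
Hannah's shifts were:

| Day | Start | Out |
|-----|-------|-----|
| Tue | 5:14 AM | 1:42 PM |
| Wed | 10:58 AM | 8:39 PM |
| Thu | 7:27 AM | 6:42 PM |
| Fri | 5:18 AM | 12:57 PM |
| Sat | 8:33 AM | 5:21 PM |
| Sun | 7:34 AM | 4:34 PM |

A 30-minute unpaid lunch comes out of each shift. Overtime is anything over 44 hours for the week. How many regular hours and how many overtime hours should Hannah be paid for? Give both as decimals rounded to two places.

Tue: 5:14 AM–1:42 PM = 8 h 28 min; less 30 min break → 7 h 58 min
Wed: 10:58 AM–8:39 PM = 9 h 41 min; less 30 min break → 9 h 11 min
Thu: 7:27 AM–6:42 PM = 11 h 15 min; less 30 min break → 10 h 45 min
Fri: 5:18 AM–12:57 PM = 7 h 39 min; less 30 min break → 7 h 9 min
Sat: 8:33 AM–5:21 PM = 8 h 48 min; less 30 min break → 8 h 18 min
Sun: 7:34 AM–4:34 PM = 9 h 0 min; less 30 min break → 8 h 30 min
Total worked: 51 h 51 min = 51.85 h.
Threshold 44 h → overtime 7 h 51 min, regular 44 h 0 min.

Regular 44.00 hours, overtime 7.85 hours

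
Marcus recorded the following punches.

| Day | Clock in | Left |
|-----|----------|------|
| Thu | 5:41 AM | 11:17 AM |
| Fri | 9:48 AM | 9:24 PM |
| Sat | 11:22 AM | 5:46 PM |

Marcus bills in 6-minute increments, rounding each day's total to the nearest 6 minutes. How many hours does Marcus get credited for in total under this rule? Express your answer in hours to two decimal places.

23.60 hours

Thu: 5:41 AM–11:17 AM = 5 h 36 min → rounds to 5 h 36 min
Fri: 9:48 AM–9:24 PM = 11 h 36 min → rounds to 11 h 36 min
Sat: 11:22 AM–5:46 PM = 6 h 24 min → rounds to 6 h 24 min
Total credited: 23 h 36 min.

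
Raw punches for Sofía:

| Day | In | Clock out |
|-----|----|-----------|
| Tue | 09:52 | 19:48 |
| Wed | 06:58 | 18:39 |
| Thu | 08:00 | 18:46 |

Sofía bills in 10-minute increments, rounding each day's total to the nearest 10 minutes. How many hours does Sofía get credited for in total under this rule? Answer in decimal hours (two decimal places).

32.50 hours

Tue: 09:52–19:48 = 9 h 56 min → rounds to 10 h 0 min
Wed: 06:58–18:39 = 11 h 41 min → rounds to 11 h 40 min
Thu: 08:00–18:46 = 10 h 46 min → rounds to 10 h 50 min
Total credited: 32 h 30 min.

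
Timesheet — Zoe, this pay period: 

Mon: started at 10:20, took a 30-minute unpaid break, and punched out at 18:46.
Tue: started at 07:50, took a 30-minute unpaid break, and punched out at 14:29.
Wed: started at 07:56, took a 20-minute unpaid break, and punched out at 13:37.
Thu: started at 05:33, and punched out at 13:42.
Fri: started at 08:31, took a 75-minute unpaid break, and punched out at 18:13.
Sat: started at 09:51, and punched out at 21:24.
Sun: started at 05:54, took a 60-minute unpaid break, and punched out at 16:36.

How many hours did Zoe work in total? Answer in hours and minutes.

Mon: 10:20–18:46 = 8 h 26 min; less 30 min break → 7 h 56 min
Tue: 07:50–14:29 = 6 h 39 min; less 30 min break → 6 h 9 min
Wed: 07:56–13:37 = 5 h 41 min; less 20 min break → 5 h 21 min
Thu: 05:33–13:42 = 8 h 9 min
Fri: 08:31–18:13 = 9 h 42 min; less 75 min break → 8 h 27 min
Sat: 09:51–21:24 = 11 h 33 min
Sun: 05:54–16:36 = 10 h 42 min; less 60 min break → 9 h 42 min
Total: 7 h 56 min + 6 h 9 min + 5 h 21 min + 8 h 9 min + 8 h 27 min + 11 h 33 min + 9 h 42 min = 57 h 17 min.

57 h 17 min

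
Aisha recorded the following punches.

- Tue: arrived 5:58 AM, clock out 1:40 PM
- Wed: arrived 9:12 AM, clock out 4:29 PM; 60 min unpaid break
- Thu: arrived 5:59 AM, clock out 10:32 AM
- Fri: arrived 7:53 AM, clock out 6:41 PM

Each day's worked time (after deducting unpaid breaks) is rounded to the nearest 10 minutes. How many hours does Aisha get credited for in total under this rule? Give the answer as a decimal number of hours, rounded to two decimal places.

29.33 hours

Tue: 5:58 AM–1:40 PM = 7 h 42 min → rounds to 7 h 40 min
Wed: 9:12 AM–4:29 PM = 7 h 17 min − 60 min = 6 h 17 min → rounds to 6 h 20 min
Thu: 5:59 AM–10:32 AM = 4 h 33 min → rounds to 4 h 30 min
Fri: 7:53 AM–6:41 PM = 10 h 48 min → rounds to 10 h 50 min
Total credited: 29 h 20 min.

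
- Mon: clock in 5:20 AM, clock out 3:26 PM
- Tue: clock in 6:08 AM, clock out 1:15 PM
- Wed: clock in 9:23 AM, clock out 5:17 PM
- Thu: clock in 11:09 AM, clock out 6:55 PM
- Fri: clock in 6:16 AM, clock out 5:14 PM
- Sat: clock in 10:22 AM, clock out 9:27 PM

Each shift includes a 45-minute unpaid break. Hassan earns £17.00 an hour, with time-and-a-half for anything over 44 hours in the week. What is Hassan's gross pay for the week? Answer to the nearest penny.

Mon: 5:20 AM–3:26 PM = 10 h 6 min; less 45 min break → 9 h 21 min
Tue: 6:08 AM–1:15 PM = 7 h 7 min; less 45 min break → 6 h 22 min
Wed: 9:23 AM–5:17 PM = 7 h 54 min; less 45 min break → 7 h 9 min
Thu: 11:09 AM–6:55 PM = 7 h 46 min; less 45 min break → 7 h 1 min
Fri: 6:16 AM–5:14 PM = 10 h 58 min; less 45 min break → 10 h 13 min
Sat: 10:22 AM–9:27 PM = 11 h 5 min; less 45 min break → 10 h 20 min
Total worked: 50 h 26 min = 3026 min.
Regular 44 h 0 min = 2640 min at £17.00/h; overtime 6 h 26 min = 386 min at £25.50/h.
Pay = (2640 × £17.00 + 386 × £25.50) ÷ 60 = £912.05.

£912.05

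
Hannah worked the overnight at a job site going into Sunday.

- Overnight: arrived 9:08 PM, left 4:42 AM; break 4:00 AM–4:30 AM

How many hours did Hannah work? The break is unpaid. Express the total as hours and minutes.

Overnight: 9:08 PM → midnight = 2 h 52 min; midnight → 4:42 AM = 4 h 42 min; span 7 h 34 min; less 30 min break → 7 h 4 min

7 h 4 min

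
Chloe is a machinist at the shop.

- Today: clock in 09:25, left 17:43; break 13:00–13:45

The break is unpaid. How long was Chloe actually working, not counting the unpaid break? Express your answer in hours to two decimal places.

7.55 hours

Today: 09:25–17:43 = 8 h 18 min; less 45 min break → 7 h 33 min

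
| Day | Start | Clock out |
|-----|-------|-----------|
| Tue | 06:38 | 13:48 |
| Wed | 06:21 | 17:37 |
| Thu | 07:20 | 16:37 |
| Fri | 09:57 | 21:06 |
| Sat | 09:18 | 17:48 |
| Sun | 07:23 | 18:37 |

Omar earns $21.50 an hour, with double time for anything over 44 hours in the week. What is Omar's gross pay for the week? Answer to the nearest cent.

$1573.80

Tue: 06:38–13:48 = 7 h 10 min
Wed: 06:21–17:37 = 11 h 16 min
Thu: 07:20–16:37 = 9 h 17 min
Fri: 09:57–21:06 = 11 h 9 min
Sat: 09:18–17:48 = 8 h 30 min
Sun: 07:23–18:37 = 11 h 14 min
Total worked: 58 h 36 min = 3516 min.
Regular 44 h 0 min = 2640 min at $21.50/h; overtime 14 h 36 min = 876 min at $43.00/h.
Pay = (2640 × $21.50 + 876 × $43.00) ÷ 60 = $1573.80.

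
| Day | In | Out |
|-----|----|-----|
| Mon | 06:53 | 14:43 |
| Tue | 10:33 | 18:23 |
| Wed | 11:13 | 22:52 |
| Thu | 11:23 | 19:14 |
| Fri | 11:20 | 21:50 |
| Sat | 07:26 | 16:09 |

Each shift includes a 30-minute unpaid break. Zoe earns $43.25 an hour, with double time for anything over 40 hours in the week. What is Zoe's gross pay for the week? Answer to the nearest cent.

$2714.66

Mon: 06:53–14:43 = 7 h 50 min; less 30 min break → 7 h 20 min
Tue: 10:33–18:23 = 7 h 50 min; less 30 min break → 7 h 20 min
Wed: 11:13–22:52 = 11 h 39 min; less 30 min break → 11 h 9 min
Thu: 11:23–19:14 = 7 h 51 min; less 30 min break → 7 h 21 min
Fri: 11:20–21:50 = 10 h 30 min; less 30 min break → 10 h 0 min
Sat: 07:26–16:09 = 8 h 43 min; less 30 min break → 8 h 13 min
Total worked: 51 h 23 min = 3083 min.
Regular 40 h 0 min = 2400 min at $43.25/h; overtime 11 h 23 min = 683 min at $86.50/h.
Pay = (2400 × $43.25 + 683 × $86.50) ÷ 60 = $2714.66.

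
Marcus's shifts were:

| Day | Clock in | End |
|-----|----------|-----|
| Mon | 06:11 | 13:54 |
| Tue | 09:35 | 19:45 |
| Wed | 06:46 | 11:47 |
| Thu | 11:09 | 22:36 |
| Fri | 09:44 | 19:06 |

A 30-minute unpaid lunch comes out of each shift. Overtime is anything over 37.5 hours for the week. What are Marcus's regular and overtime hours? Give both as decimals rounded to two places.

Mon: 06:11–13:54 = 7 h 43 min; less 30 min break → 7 h 13 min
Tue: 09:35–19:45 = 10 h 10 min; less 30 min break → 9 h 40 min
Wed: 06:46–11:47 = 5 h 1 min; less 30 min break → 4 h 31 min
Thu: 11:09–22:36 = 11 h 27 min; less 30 min break → 10 h 57 min
Fri: 09:44–19:06 = 9 h 22 min; less 30 min break → 8 h 52 min
Total worked: 41 h 13 min = 41.22 h.
Threshold 37.5 h → overtime 3 h 43 min, regular 37 h 30 min.

Regular 37.50 hours, overtime 3.72 hours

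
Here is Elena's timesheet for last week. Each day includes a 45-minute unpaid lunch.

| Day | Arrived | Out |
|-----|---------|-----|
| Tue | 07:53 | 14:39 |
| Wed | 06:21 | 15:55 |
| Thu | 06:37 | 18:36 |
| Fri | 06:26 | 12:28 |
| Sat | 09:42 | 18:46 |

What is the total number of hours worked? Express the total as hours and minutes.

39 h 40 min

Tue: 07:53–14:39 = 6 h 46 min; less 45 min break → 6 h 1 min
Wed: 06:21–15:55 = 9 h 34 min; less 45 min break → 8 h 49 min
Thu: 06:37–18:36 = 11 h 59 min; less 45 min break → 11 h 14 min
Fri: 06:26–12:28 = 6 h 2 min; less 45 min break → 5 h 17 min
Sat: 09:42–18:46 = 9 h 4 min; less 45 min break → 8 h 19 min
Total: 6 h 1 min + 8 h 49 min + 11 h 14 min + 5 h 17 min + 8 h 19 min = 39 h 40 min.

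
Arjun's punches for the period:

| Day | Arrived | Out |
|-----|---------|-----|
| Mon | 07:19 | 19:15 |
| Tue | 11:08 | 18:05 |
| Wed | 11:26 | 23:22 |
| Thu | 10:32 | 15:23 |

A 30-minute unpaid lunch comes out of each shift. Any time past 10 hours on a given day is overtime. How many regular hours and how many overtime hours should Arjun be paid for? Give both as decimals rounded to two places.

Mon: 07:19–19:15 = 11 h 56 min; less 30 min break → 11 h 26 min
Tue: 11:08–18:05 = 6 h 57 min; less 30 min break → 6 h 27 min
Wed: 11:26–23:22 = 11 h 56 min; less 30 min break → 11 h 26 min
Thu: 10:32–15:23 = 4 h 51 min; less 30 min break → 4 h 21 min
Mon reg 10 h 0 min / OT 1 h 26 min; Tue reg 6 h 27 min / OT 0 h 0 min; Wed reg 10 h 0 min / OT 1 h 26 min; Thu reg 4 h 21 min / OT 0 h 0 min.
Totals: regular 30 h 48 min, overtime 2 h 52 min.

Regular 30.80 hours, overtime 2.87 hours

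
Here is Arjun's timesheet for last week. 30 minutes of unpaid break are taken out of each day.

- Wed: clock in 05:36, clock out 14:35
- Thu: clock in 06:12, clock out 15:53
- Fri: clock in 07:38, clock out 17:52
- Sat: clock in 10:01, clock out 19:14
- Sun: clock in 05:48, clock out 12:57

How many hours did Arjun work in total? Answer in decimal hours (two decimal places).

Wed: 05:36–14:35 = 8 h 59 min; less 30 min break → 8 h 29 min
Thu: 06:12–15:53 = 9 h 41 min; less 30 min break → 9 h 11 min
Fri: 07:38–17:52 = 10 h 14 min; less 30 min break → 9 h 44 min
Sat: 10:01–19:14 = 9 h 13 min; less 30 min break → 8 h 43 min
Sun: 05:48–12:57 = 7 h 9 min; less 30 min break → 6 h 39 min
Total: 8 h 29 min + 9 h 11 min + 9 h 44 min + 8 h 43 min + 6 h 39 min = 42 h 46 min.

42.77 hours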